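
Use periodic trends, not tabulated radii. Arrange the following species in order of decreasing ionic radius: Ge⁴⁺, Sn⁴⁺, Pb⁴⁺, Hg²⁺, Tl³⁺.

Hg²⁺ > Tl³⁺ > Pb⁴⁺ > Sn⁴⁺ > Ge⁴⁺

Electron counts and nuclear charges: Ge⁴⁺ has 28 e⁻ (Z=32), Sn⁴⁺ has 46 e⁻ (Z=50), Pb⁴⁺ has 78 e⁻ (Z=82), Tl³⁺ has 78 e⁻ (Z=81), Hg²⁺ has 78 e⁻ (Z=80). Ge⁴⁺ < Sn⁴⁺ (same group, 1 shell fewer); Sn⁴⁺ < Pb⁴⁺ (same group, period 5 vs 6); Pb⁴⁺ < Tl³⁺ (both 78 e⁻, Z=82>81); Tl³⁺ < Hg²⁺ (isoelectronic, higher Z=81 is smaller).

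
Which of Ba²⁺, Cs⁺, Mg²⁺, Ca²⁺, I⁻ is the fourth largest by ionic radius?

Work out protons and electrons: Mg²⁺ (Z=12, 10 e⁻), Ca²⁺ (Z=20, 18 e⁻), Ba²⁺ (Z=56, 54 e⁻), Cs⁺ (Z=55, 54 e⁻), I⁻ (Z=53, 54 e⁻). Mg²⁺ < Ca²⁺ (same group, period 3 vs 4); Ca²⁺ < Ba²⁺ (same group, 2 shells fewer); Ba²⁺ < Cs⁺ (both 54 e⁻, Z=56>55); Cs⁺ < I⁻ (isoelectronic, higher Z=55 is smaller).
Full ascending order: Mg²⁺ < Ca²⁺ < Ba²⁺ < Cs⁺ < I⁻. Counting from the largest, position 4 is Ca²⁺.

Ca²⁺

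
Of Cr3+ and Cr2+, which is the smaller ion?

Cr3+

These are all Cr ions. Removing more electrons (higher positive charge) pulls the remaining electrons in closer, so Cr3+ is smallest and Cr2+ is largest.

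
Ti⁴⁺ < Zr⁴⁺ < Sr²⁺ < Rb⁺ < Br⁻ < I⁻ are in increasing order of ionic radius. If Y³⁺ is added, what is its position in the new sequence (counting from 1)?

3

Work out protons and electrons: Ti⁴⁺: 18 e⁻, Z=22, Zr⁴⁺: 36 e⁻, Z=40, Y³⁺: 36 e⁻, Z=39, Sr²⁺: 36 e⁻, Z=38, Rb⁺: 36 e⁻, Z=37, Br⁻: 36 e⁻, Z=35, I⁻: 54 e⁻, Z=53. Ti⁴⁺ < Zr⁴⁺ (same group, period 4 vs 5); Zr⁴⁺ < Y³⁺ (both 36 e⁻, Z=40>39); Y³⁺ < Sr²⁺ (both 36 e⁻, Z=39>38); Sr²⁺ < Rb⁺ (isoelectronic, higher Z=38 is smaller); Rb⁺ < Br⁻ (isoelectronic, higher Z=37 is smaller); Br⁻ < I⁻ (same group, period 4 vs 5).
Putting Y³⁺ in gives Ti⁴⁺ < Zr⁴⁺ < Y³⁺ < Sr²⁺ < Rb⁺ < Br⁻ < I⁻; it lands at slot 3.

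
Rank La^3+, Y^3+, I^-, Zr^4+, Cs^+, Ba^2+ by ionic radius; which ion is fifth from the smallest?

Cs^+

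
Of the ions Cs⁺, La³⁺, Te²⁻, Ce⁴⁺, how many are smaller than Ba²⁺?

All of these have 54 electrons (isoelectronic). With the same electron cloud, the ion with the most protons pulls it in tightest. Nuclear charges: Ce⁴⁺ (Z=58), La³⁺ (Z=57), Ba²⁺ (Z=56), Cs⁺ (Z=55), Te²⁻ (Z=52). Highest Z is smallest.
Placing each against Ba²⁺: smaller — Ce⁴⁺, La³⁺; larger — Cs⁺, Te²⁻. That's 2.

2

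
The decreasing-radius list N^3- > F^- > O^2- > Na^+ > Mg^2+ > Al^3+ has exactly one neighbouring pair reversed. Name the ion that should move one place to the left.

Check each adjacent pair. F^- and O^2- are reversed: both have 10 electrons but Z(F)=9 > Z(O)=8, so F^- should be the smaller of the two. No other neighbouring pair contradicts the periodic trends, so O^2- is the ion listed too late.

O^2-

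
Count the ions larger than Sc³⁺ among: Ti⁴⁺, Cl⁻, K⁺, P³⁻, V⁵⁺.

3

These species are isoelectronic with 18 electrons. The only difference is the number of protons: V⁵⁺ (Z=23), Ti⁴⁺ (Z=22), Sc³⁺ (Z=21), K⁺ (Z=19), Cl⁻ (Z=17), P³⁻ (Z=15). The strongest nuclear pull (V⁵⁺) gives the smallest ion.
Ordering all of them (including Sc³⁺) by radius gives V⁵⁺ < Ti⁴⁺ < Sc³⁺ < K⁺ < Cl⁻ < P³⁻. Count: 3.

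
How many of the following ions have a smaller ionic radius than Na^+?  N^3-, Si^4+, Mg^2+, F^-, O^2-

These species are isoelectronic with 10 electrons. The only difference is the number of protons: Si^4+ (Z=14), Mg^2+ (Z=12), Na^+ (Z=11), F^- (Z=9), O^2- (Z=8), N^3- (Z=7). The strongest nuclear pull (Si^4+) gives the smallest ion.
Ordering all of them (including Na^+) by radius gives Si^4+ < Mg^2+ < Na^+ < F^- < O^2- < N^3-. Count: 2.

2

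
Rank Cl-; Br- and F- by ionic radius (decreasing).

Br- > Cl- > F-

These ions sit in one column with identical charge. Each step down the periodic table adds a principal shell, increasing the radius.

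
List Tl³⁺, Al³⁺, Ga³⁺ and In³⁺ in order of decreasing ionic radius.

Same group, same charge. Going down the group adds an extra shell of electrons, so the ion gets larger: Al³⁺ is highest in the group and smallest.

Tl³⁺ > In³⁺ > Ga³⁺ > Al³⁺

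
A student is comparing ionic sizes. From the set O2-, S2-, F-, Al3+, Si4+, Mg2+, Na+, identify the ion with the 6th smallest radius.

Si4+ (Z=14, 10 e⁻), Al3+ (Z=13, 10 e⁻), Mg2+ (Z=12, 10 e⁻), Na+ (Z=11, 10 e⁻), F- (Z=9, 10 e⁻), O2- (Z=8, 10 e⁻), S2- (Z=16, 18 e⁻). Si4+ < Al3+ (both 10 e⁻, Z=14>13); Al3+ < Mg2+ (both 10 e⁻, Z=13>12); Mg2+ < Na+ (both 10 e⁻, Z=12>11); Na+ < F- (both 10 e⁻, Z=11>9); F- < O2- (both 10 e⁻, Z=9>8); O2- < S2- (same group, period 2 vs 3).
That gives Si4+ < Al3+ < Mg2+ < Na+ < F- < O2- < S2-. From the smallest end, number 6 is O2-.

O2-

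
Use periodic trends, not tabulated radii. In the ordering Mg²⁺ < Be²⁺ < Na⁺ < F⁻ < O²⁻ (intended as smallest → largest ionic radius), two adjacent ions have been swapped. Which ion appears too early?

Mg²⁺

Check each adjacent pair. Mg²⁺ and Be²⁺ are reversed: both in group 2 with the same charge; Be²⁺ (period 2) has the smaller radius. No other neighbouring pair contradicts the periodic trends, so Mg²⁺ is the ion listed too early.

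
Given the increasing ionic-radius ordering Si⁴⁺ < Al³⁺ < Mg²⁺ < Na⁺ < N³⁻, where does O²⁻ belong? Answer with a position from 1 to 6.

These species are isoelectronic with 10 electrons. The only difference is the number of protons: Si⁴⁺ (Z=14), Al³⁺ (Z=13), Mg²⁺ (Z=12), Na⁺ (Z=11), O²⁻ (Z=8), N³⁻ (Z=7). The strongest nuclear pull (Si⁴⁺) gives the smallest ion.
Putting O²⁻ in gives Si⁴⁺ < Al³⁺ < Mg²⁺ < Na⁺ < O²⁻ < N³⁻; it lands at slot 5.

5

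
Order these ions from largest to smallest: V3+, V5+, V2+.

V2+ > V3+ > V5+

For a single element, ionic radius drops as positive charge rises — V5+ < V2+.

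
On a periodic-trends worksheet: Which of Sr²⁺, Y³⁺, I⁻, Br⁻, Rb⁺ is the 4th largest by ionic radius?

Sr²⁺

Work out protons and electrons: Y³⁺ has 36 e⁻ (Z=39), Sr²⁺ has 36 e⁻ (Z=38), Rb⁺ has 36 e⁻ (Z=37), Br⁻ has 36 e⁻ (Z=35), I⁻ has 54 e⁻ (Z=53). Y³⁺ < Sr²⁺ (isoelectronic, higher Z=39 is smaller); Sr²⁺ < Rb⁺ (both 36 e⁻, Z=38>37); Rb⁺ < Br⁻ (isoelectronic, higher Z=37 is smaller); Br⁻ < I⁻ (same group, period 4 vs 5).
Ordering: Y³⁺ < Sr²⁺ < Rb⁺ < Br⁻ < I⁻. The 4th largest is Sr²⁺.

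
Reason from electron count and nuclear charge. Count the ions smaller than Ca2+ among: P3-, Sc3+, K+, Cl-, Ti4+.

All of these have 18 electrons (isoelectronic). With the same electron cloud, the ion with the most protons pulls it in tightest. Nuclear charges: Ti4+ (Z=22), Sc3+ (Z=21), Ca2+ (Z=20), K+ (Z=19), Cl- (Z=17), P3- (Z=15). Highest Z is smallest.
Relative to Ca2+, the ions that are smaller are Ti4+, Sc3+. That's 2.

2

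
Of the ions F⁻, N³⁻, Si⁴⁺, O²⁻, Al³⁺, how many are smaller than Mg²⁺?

2

Each ion has 10 electrons. The ranking follows nuclear charge in reverse — greater Z gives a smaller radius. Si⁴⁺ (Z=14), Al³⁺ (Z=13), Mg²⁺ (Z=12), F⁻ (Z=9), O²⁻ (Z=8), N³⁻ (Z=7).
Placing each against Mg²⁺: smaller — Si⁴⁺, Al³⁺; larger — F⁻, O²⁻, N³⁻. So 2 are smaller.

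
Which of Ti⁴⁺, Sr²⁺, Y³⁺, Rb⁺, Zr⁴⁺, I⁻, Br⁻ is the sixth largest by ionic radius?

Zr⁴⁺

Electron counts and nuclear charges: Ti⁴⁺ (Z=22, 18 e⁻), Zr⁴⁺ (Z=40, 36 e⁻), Y³⁺ (Z=39, 36 e⁻), Sr²⁺ (Z=38, 36 e⁻), Rb⁺ (Z=37, 36 e⁻), Br⁻ (Z=35, 36 e⁻), I⁻ (Z=53, 54 e⁻). Ti⁴⁺ < Zr⁴⁺ (same group, period 4 vs 5); Zr⁴⁺ < Y³⁺ (isoelectronic, higher Z=40 is smaller); Y³⁺ < Sr²⁺ (isoelectronic, higher Z=39 is smaller); Sr²⁺ < Rb⁺ (both 36 e⁻, Z=38>37); Rb⁺ < Br⁻ (isoelectronic, higher Z=37 is smaller); Br⁻ < I⁻ (same group, 1 shell fewer).
So the order is Ti⁴⁺ < Zr⁴⁺ < Y³⁺ < Sr²⁺ < Rb⁺ < Br⁻ < I⁻; the 6th-largest ion is Zr⁴⁺.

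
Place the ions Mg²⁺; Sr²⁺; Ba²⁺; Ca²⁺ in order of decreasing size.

Ba²⁺ > Sr²⁺ > Ca²⁺ > Mg²⁺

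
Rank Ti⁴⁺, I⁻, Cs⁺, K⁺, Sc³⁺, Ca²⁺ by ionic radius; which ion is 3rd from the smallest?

Ca²⁺

Tabulating Z and e⁻: Ti⁴⁺ (Z=22, 18 e⁻), Sc³⁺ (Z=21, 18 e⁻), Ca²⁺ (Z=20, 18 e⁻), K⁺ (Z=19, 18 e⁻), Cs⁺ (Z=55, 54 e⁻), I⁻ (Z=53, 54 e⁻). Ti⁴⁺ < Sc³⁺ (both 18 e⁻, Z=22>21); Sc³⁺ < Ca²⁺ (isoelectronic, higher Z=21 is smaller); Ca²⁺ < K⁺ (both 18 e⁻, Z=20>19); K⁺ < Cs⁺ (same group, 2 shells fewer); Cs⁺ < I⁻ (both 54 e⁻, Z=55>53).
Ordering: Ti⁴⁺ < Sc³⁺ < Ca²⁺ < K⁺ < Cs⁺ < I⁻. The 3rd smallest is Ca²⁺.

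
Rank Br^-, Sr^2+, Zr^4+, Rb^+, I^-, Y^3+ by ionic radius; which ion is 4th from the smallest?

Work out protons and electrons: Zr^4+: 36 e⁻, Z=40, Y^3+: 36 e⁻, Z=39, Sr^2+: 36 e⁻, Z=38, Rb^+: 36 e⁻, Z=37, Br^-: 36 e⁻, Z=35, I^-: 54 e⁻, Z=53. Zr^4+ < Y^3+ (both 36 e⁻, Z=40>39); Y^3+ < Sr^2+ (both 36 e⁻, Z=39>38); Sr^2+ < Rb^+ (both 36 e⁻, Z=38>37); Rb^+ < Br^- (isoelectronic, higher Z=37 is smaller); Br^- < I^- (same group, period 4 vs 5).
Ordering: Zr^4+ < Y^3+ < Sr^2+ < Rb^+ < Br^- < I^-. The 4th smallest is Rb^+.

Rb^+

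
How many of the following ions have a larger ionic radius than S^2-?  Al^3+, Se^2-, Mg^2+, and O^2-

1

First list Z and electron count for each: Al^3+ (Z=13, 10 e⁻), Mg^2+ (Z=12, 10 e⁻), O^2- (Z=8, 10 e⁻), S^2- (Z=16, 18 e⁻), Se^2- (Z=34, 36 e⁻). Al^3+ < Mg^2+ (both 10 e⁻, Z=13>12); Mg^2+ < O^2- (both 10 e⁻, Z=12>8); O^2- < S^2- (same group, period 2 vs 3); S^2- < Se^2- (same group, 1 shell fewer).
Overall: Al^3+ < Mg^2+ < O^2- < S^2- < Se^2-. S^2- has 3 below it and 1 above. That's 1.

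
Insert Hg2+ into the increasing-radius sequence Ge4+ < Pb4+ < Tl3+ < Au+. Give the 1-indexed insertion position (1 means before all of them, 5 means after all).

Electron counts and nuclear charges: Ge4+ (Z=32, 28 e⁻), Pb4+ (Z=82, 78 e⁻), Tl3+ (Z=81, 78 e⁻), Hg2+ (Z=80, 78 e⁻), Au+ (Z=79, 78 e⁻). Ge4+ < Pb4+ (same group, 2 shells fewer); Pb4+ < Tl3+ (both 78 e⁻, Z=82>81); Tl3+ < Hg2+ (isoelectronic, higher Z=81 is smaller); Hg2+ < Au+ (isoelectronic, higher Z=80 is smaller).
With Hg2+ included the full order is Ge4+ < Pb4+ < Tl3+ < Hg2+ < Au+, so it takes position 4.

4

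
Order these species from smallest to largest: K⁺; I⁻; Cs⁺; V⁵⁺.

V⁵⁺ < K⁺ < Cs⁺ < I⁻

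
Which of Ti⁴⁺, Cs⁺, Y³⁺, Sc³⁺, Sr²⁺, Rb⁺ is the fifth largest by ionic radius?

Ti⁴⁺: 18 e⁻, Z=22, Sc³⁺: 18 e⁻, Z=21, Y³⁺: 36 e⁻, Z=39, Sr²⁺: 36 e⁻, Z=38, Rb⁺: 36 e⁻, Z=37, Cs⁺: 54 e⁻, Z=55. Ti⁴⁺ < Sc³⁺ (isoelectronic, higher Z=22 is smaller); Sc³⁺ < Y³⁺ (same group, period 4 vs 5); Y³⁺ < Sr²⁺ (both 36 e⁻, Z=39>38); Sr²⁺ < Rb⁺ (isoelectronic, higher Z=38 is smaller); Rb⁺ < Cs⁺ (same group, period 5 vs 6).
Ordering: Ti⁴⁺ < Sc³⁺ < Y³⁺ < Sr²⁺ < Rb⁺ < Cs⁺. The fifth largest is Sc³⁺.

Sc³⁺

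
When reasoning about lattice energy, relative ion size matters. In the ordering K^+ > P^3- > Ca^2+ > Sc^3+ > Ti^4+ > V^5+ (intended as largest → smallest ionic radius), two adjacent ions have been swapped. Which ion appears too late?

P^3-

Scanning neighbour by neighbour, only K^+/P^3- violates a trend: K^+ and P^3- share 18 electrons; the higher nuclear charge on K (Z=19) contracts it more, so K^+ < P^3-. That makes P^3- the one sitting a position late relative to where it belongs.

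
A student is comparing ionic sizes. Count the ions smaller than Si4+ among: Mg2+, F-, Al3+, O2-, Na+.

0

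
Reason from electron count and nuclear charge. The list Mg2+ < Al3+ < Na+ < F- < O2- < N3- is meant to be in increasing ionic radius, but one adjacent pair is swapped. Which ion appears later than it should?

Scanning neighbour by neighbour, only Mg2+/Al3+ violates a trend: Al3+ and Mg2+ share 10 electrons; the higher nuclear charge on Al (Z=13) contracts it more, so Al3+ < Mg2+. That makes Al3+ the one sitting a position late relative to where it belongs.

Al3+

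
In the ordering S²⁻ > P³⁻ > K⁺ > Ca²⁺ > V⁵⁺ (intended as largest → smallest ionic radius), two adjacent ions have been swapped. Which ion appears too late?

Check each adjacent pair. S²⁻ and P³⁻ are reversed: they are isoelectronic (18 e⁻) and S has more protons than P (16 vs 15), making S²⁻ smaller. No other neighbouring pair contradicts the periodic trends, so P³⁻ is the ion listed too late.

P³⁻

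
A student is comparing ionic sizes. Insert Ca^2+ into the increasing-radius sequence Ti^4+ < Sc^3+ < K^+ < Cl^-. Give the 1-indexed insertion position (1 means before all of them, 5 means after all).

Isoelectronic series (18 e⁻ each). Size is set by nuclear charge: more protons means a smaller ion. Ti^4+ (Z=22), Sc^3+ (Z=21), Ca^2+ (Z=20), K^+ (Z=19), Cl^- (Z=17).
The complete sequence is Ti^4+ < Sc^3+ < Ca^2+ < K^+ < Cl^-. Ca^2+ sits at position 3.

3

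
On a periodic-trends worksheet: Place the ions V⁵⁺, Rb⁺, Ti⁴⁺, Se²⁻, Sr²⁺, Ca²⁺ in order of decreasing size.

Tabulating Z and e⁻: V⁵⁺ (Z=23, 18 e⁻), Ti⁴⁺ (Z=22, 18 e⁻), Ca²⁺ (Z=20, 18 e⁻), Sr²⁺ (Z=38, 36 e⁻), Rb⁺ (Z=37, 36 e⁻), Se²⁻ (Z=34, 36 e⁻). V⁵⁺ < Ti⁴⁺ (both 18 e⁻, Z=23>22); Ti⁴⁺ < Ca²⁺ (both 18 e⁻, Z=22>20); Ca²⁺ < Sr²⁺ (same group, period 4 vs 5); Sr²⁺ < Rb⁺ (both 36 e⁻, Z=38>37); Rb⁺ < Se²⁻ (isoelectronic, higher Z=37 is smaller).

Se²⁻ > Rb⁺ > Sr²⁺ > Ca²⁺ > Ti⁴⁺ > V⁵⁺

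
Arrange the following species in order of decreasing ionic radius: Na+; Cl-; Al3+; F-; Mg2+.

Cl- > F- > Na+ > Mg2+ > Al3+

First list Z and electron count for each: Al3+ (Z=13, 10 e⁻), Mg2+ (Z=12, 10 e⁻), Na+ (Z=11, 10 e⁻), F- (Z=9, 10 e⁻), Cl- (Z=17, 18 e⁻). Al3+ < Mg2+ (both 10 e⁻, Z=13>12); Mg2+ < Na+ (isoelectronic, higher Z=12 is smaller); Na+ < F- (isoelectronic, higher Z=11 is smaller); F- < Cl- (same group, period 2 vs 3).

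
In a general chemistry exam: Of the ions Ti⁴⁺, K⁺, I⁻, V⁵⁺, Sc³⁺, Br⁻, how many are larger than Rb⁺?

2

Electron counts and nuclear charges: V⁵⁺: 18 e⁻, Z=23, Ti⁴⁺: 18 e⁻, Z=22, Sc³⁺: 18 e⁻, Z=21, K⁺: 18 e⁻, Z=19, Rb⁺: 36 e⁻, Z=37, Br⁻: 36 e⁻, Z=35, I⁻: 54 e⁻, Z=53. V⁵⁺ < Ti⁴⁺ (both 18 e⁻, Z=23>22); Ti⁴⁺ < Sc³⁺ (isoelectronic, higher Z=22 is smaller); Sc³⁺ < K⁺ (both 18 e⁻, Z=21>19); K⁺ < Rb⁺ (same group, 1 shell fewer); Rb⁺ < Br⁻ (both 36 e⁻, Z=37>35); Br⁻ < I⁻ (same group, period 4 vs 5).
Placing each against Rb⁺: smaller — V⁵⁺, Ti⁴⁺, Sc³⁺, K⁺; larger — Br⁻, I⁻. So 2 are larger.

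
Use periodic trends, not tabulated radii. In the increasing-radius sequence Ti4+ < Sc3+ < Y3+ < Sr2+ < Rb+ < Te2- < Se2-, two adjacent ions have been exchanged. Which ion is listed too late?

The pair Te2-, Se2- is the wrong way round — Se2- and Te2- are in one column with the same charge; the lighter period-4 ion has one fewer shell and is smaller. All other adjacent pairs agree with periodic trends, so Se2- is the misplaced ion.

Se2-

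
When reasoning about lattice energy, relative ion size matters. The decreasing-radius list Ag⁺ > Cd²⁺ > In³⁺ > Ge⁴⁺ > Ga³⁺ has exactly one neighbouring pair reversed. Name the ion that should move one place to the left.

Check each adjacent pair. Ge⁴⁺ and Ga³⁺ are reversed: both have 28 electrons but Z(Ge)=32 > Z(Ga)=31, so Ge⁴⁺ should be the smaller of the two. No other neighbouring pair contradicts the periodic trends, so Ga³⁺ is the ion listed too late.

Ga³⁺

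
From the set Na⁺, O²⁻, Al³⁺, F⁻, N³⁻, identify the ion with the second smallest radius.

Na⁺

These species are isoelectronic with 10 electrons. The only difference is the number of protons: Al³⁺ (Z=13), Na⁺ (Z=11), F⁻ (Z=9), O²⁻ (Z=8), N³⁻ (Z=7). The strongest nuclear pull (Al³⁺) gives the smallest ion.
So the order is Al³⁺ < Na⁺ < F⁻ < O²⁻ < N³⁻; the 2nd-smallest ion is Na⁺.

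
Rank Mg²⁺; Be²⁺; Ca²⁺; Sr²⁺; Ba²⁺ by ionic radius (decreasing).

Ba²⁺ > Sr²⁺ > Ca²⁺ > Mg²⁺ > Be²⁺

All are in the same group with charge +2. Radius grows down the group as n (the outermost shell) increases.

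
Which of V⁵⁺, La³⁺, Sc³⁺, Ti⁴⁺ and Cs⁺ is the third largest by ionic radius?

First list Z and electron count for each: V⁵⁺ (Z=23, 18 e⁻), Ti⁴⁺ (Z=22, 18 e⁻), Sc³⁺ (Z=21, 18 e⁻), La³⁺ (Z=57, 54 e⁻), Cs⁺ (Z=55, 54 e⁻). V⁵⁺ < Ti⁴⁺ (isoelectronic, higher Z=23 is smaller); Ti⁴⁺ < Sc³⁺ (both 18 e⁻, Z=22>21); Sc³⁺ < La³⁺ (same group, period 4 vs 6); La³⁺ < Cs⁺ (both 54 e⁻, Z=57>55).
Ordering: V⁵⁺ < Ti⁴⁺ < Sc³⁺ < La³⁺ < Cs⁺. The third largest is Sc³⁺.

Sc³⁺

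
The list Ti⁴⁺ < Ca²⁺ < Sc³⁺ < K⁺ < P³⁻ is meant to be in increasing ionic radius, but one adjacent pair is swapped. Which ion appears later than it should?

Sc³⁺

Check each adjacent pair. Ca²⁺ and Sc³⁺ are reversed: they are isoelectronic (18 e⁻) and Sc has more protons than Ca (21 vs 20), making Sc³⁺ smaller. No other neighbouring pair contradicts the periodic trends, so Sc³⁺ is the ion listed too late.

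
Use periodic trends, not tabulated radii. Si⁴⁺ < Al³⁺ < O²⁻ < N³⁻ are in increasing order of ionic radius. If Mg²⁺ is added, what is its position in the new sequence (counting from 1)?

3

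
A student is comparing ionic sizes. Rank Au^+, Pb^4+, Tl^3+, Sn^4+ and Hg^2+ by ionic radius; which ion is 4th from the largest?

Tabulating Z and e⁻: Sn^4+ has 46 e⁻ (Z=50), Pb^4+ has 78 e⁻ (Z=82), Tl^3+ has 78 e⁻ (Z=81), Hg^2+ has 78 e⁻ (Z=80), Au^+ has 78 e⁻ (Z=79). Sn^4+ < Pb^4+ (same group, 1 shell fewer); Pb^4+ < Tl^3+ (both 78 e⁻, Z=82>81); Tl^3+ < Hg^2+ (both 78 e⁻, Z=81>80); Hg^2+ < Au^+ (both 78 e⁻, Z=80>79).
Ordering: Sn^4+ < Pb^4+ < Tl^3+ < Hg^2+ < Au^+. The 4th largest is Pb^4+.

Pb^4+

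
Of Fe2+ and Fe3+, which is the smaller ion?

For a single element, ionic radius drops as positive charge rises — Fe3+ < Fe2+.

Fe3+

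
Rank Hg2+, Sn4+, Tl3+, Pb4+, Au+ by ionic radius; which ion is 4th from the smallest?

Sn4+ (Z=50, 46 e⁻), Pb4+ (Z=82, 78 e⁻), Tl3+ (Z=81, 78 e⁻), Hg2+ (Z=80, 78 e⁻), Au+ (Z=79, 78 e⁻). Sn4+ < Pb4+ (same group, period 5 vs 6); Pb4+ < Tl3+ (both 78 e⁻, Z=82>81); Tl3+ < Hg2+ (isoelectronic, higher Z=81 is smaller); Hg2+ < Au+ (both 78 e⁻, Z=80>79).
Full ascending order: Sn4+ < Pb4+ < Tl3+ < Hg2+ < Au+. Counting from the smallest, position 4 is Hg2+.

Hg2+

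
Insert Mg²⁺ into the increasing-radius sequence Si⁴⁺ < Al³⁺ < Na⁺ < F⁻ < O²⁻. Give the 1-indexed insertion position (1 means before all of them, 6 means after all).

3

These species are isoelectronic with 10 electrons. The only difference is the number of protons: Si⁴⁺ (Z=14), Al³⁺ (Z=13), Mg²⁺ (Z=12), Na⁺ (Z=11), F⁻ (Z=9), O²⁻ (Z=8). The strongest nuclear pull (Si⁴⁺) gives the smallest ion.
Putting Mg²⁺ in gives Si⁴⁺ < Al³⁺ < Mg²⁺ < Na⁺ < F⁻ < O²⁻; it lands at slot 3.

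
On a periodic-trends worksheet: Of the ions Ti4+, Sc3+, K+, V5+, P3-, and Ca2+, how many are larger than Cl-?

1

All of these have 18 electrons (isoelectronic). With the same electron cloud, the ion with the most protons pulls it in tightest. Nuclear charges: V5+ (Z=23), Ti4+ (Z=22), Sc3+ (Z=21), Ca2+ (Z=20), K+ (Z=19), Cl- (Z=17), P3- (Z=15). Highest Z is smallest.
Relative to Cl-, the ions that are larger are P3-. So 1 is larger.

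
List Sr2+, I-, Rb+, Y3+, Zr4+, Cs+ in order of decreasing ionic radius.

I- > Cs+ > Rb+ > Sr2+ > Y3+ > Zr4+

Zr4+ has 36 e⁻ (Z=40), Y3+ has 36 e⁻ (Z=39), Sr2+ has 36 e⁻ (Z=38), Rb+ has 36 e⁻ (Z=37), Cs+ has 54 e⁻ (Z=55), I- has 54 e⁻ (Z=53). Zr4+ < Y3+ (isoelectronic, higher Z=40 is smaller); Y3+ < Sr2+ (both 36 e⁻, Z=39>38); Sr2+ < Rb+ (both 36 e⁻, Z=38>37); Rb+ < Cs+ (same group, period 5 vs 6); Cs+ < I- (isoelectronic, higher Z=55 is smaller).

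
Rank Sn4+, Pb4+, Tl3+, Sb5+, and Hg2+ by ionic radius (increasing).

First list Z and electron count for each: Sb5+: 46 e⁻, Z=51, Sn4+: 46 e⁻, Z=50, Pb4+: 78 e⁻, Z=82, Tl3+: 78 e⁻, Z=81, Hg2+: 78 e⁻, Z=80. Sb5+ < Sn4+ (isoelectronic, higher Z=51 is smaller); Sn4+ < Pb4+ (same group, period 5 vs 6); Pb4+ < Tl3+ (both 78 e⁻, Z=82>81); Tl3+ < Hg2+ (both 78 e⁻, Z=81>80).

Sb5+ < Sn4+ < Pb4+ < Tl3+ < Hg2+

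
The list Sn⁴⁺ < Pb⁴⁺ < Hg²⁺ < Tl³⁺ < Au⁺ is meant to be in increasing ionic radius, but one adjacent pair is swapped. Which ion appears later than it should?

Tl³⁺

Scanning neighbour by neighbour, only Hg²⁺/Tl³⁺ violates a trend: they are isoelectronic (78 e⁻) and Tl has more protons than Hg (81 vs 80), making Tl³⁺ smaller. That makes Tl³⁺ the one sitting a position late relative to where it belongs.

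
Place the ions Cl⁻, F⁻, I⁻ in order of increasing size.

F⁻ < Cl⁻ < I⁻

All are in the same group with charge -1. Radius grows down the group as n (the outermost shell) increases.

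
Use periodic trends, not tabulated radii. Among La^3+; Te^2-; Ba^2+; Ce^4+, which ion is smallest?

All of these have 54 electrons (isoelectronic). With the same electron cloud, the ion with the most protons pulls it in tightest. Nuclear charges: Ce^4+ (Z=58), La^3+ (Z=57), Ba^2+ (Z=56), Te^2- (Z=52). Highest Z is smallest.

Ce^4+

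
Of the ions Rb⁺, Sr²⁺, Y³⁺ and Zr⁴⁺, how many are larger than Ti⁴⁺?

4

Ti⁴⁺ has 18 e⁻ (Z=22), Zr⁴⁺ has 36 e⁻ (Z=40), Y³⁺ has 36 e⁻ (Z=39), Sr²⁺ has 36 e⁻ (Z=38), Rb⁺ has 36 e⁻ (Z=37). Ti⁴⁺ < Zr⁴⁺ (same group, period 4 vs 5); Zr⁴⁺ < Y³⁺ (isoelectronic, higher Z=40 is smaller); Y³⁺ < Sr²⁺ (both 36 e⁻, Z=39>38); Sr²⁺ < Rb⁺ (both 36 e⁻, Z=38>37).
Overall: Ti⁴⁺ < Zr⁴⁺ < Y³⁺ < Sr²⁺ < Rb⁺. Ti⁴⁺ has 0 below it and 4 above. Count: 4.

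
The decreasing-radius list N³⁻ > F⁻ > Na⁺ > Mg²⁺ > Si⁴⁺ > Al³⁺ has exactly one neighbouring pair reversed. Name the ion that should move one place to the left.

Al³⁺

Compare adjacent ions: both have 10 electrons but Z(Si)=14 > Z(Al)=13, so Si⁴⁺ should be the smaller of the two — yet in this decreasing list Si⁴⁺ sits before Al³⁺. Nothing else is reversed, so Al³⁺ should move one place to the left.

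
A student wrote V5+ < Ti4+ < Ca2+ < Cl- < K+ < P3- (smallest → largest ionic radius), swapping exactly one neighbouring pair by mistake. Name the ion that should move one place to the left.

K+

The pair Cl-, K+ is the wrong way round — both have 18 electrons but Z(K)=19 > Z(Cl)=17, so K+ should be the smaller of the two. All other adjacent pairs agree with periodic trends, so K+ is the misplaced ion.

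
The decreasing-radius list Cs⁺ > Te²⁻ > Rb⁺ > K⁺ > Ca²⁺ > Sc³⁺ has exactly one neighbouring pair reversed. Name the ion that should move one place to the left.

Te²⁻

Check each adjacent pair. Cs⁺ and Te²⁻ are reversed: they are isoelectronic (54 e⁻) and Cs has more protons than Te (55 vs 52), making Cs⁺ smaller. No other neighbouring pair contradicts the periodic trends, so Te²⁻ is the ion listed too late.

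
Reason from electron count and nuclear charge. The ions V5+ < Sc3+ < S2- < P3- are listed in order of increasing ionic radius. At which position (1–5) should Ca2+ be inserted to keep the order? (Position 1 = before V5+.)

3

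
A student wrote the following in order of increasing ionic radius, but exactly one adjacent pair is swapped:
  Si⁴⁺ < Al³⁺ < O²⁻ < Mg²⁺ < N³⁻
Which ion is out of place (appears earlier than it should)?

O²⁻

Scanning neighbour by neighbour, only O²⁻/Mg²⁺ violates a trend: they are isoelectronic (10 e⁻) and Mg has more protons than O (12 vs 8), making Mg²⁺ smaller. That makes O²⁻ the one sitting a position early relative to where it belongs.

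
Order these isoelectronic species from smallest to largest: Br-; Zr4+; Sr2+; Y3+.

Zr4+ < Y3+ < Sr2+ < Br-

Isoelectronic series (36 e⁻ each). Size is set by nuclear charge: more protons means a smaller ion. Zr4+ (Z=40), Y3+ (Z=39), Sr2+ (Z=38), Br- (Z=35).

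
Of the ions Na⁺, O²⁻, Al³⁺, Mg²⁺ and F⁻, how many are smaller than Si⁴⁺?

0

Each ion has 10 electrons. The ranking follows nuclear charge in reverse — greater Z gives a smaller radius. Si⁴⁺ (Z=14), Al³⁺ (Z=13), Mg²⁺ (Z=12), Na⁺ (Z=11), F⁻ (Z=9), O²⁻ (Z=8).
Overall: Si⁴⁺ < Al³⁺ < Mg²⁺ < Na⁺ < F⁻ < O²⁻. Si⁴⁺ has 0 below it and 5 above. Count: 0.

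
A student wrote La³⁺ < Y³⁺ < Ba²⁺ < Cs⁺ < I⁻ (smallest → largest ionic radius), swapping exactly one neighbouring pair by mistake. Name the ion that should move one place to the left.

Y³⁺

Check each adjacent pair. La³⁺ and Y³⁺ are reversed: same group and charge — period 5 sits above period 6, so Y³⁺ is smaller. No other neighbouring pair contradicts the periodic trends, so Y³⁺ is the ion listed too late.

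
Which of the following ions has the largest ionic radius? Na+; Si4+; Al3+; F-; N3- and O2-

N3-

All of these have 10 electrons (isoelectronic). With the same electron cloud, the ion with the most protons pulls it in tightest. Nuclear charges: Si4+ (Z=14), Al3+ (Z=13), Na+ (Z=11), F- (Z=9), O2- (Z=8), N3- (Z=7). Highest Z is smallest.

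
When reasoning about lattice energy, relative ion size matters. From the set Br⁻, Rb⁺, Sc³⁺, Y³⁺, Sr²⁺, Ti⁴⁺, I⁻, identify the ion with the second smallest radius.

Sc³⁺

Tabulating Z and e⁻: Ti⁴⁺ (Z=22, 18 e⁻), Sc³⁺ (Z=21, 18 e⁻), Y³⁺ (Z=39, 36 e⁻), Sr²⁺ (Z=38, 36 e⁻), Rb⁺ (Z=37, 36 e⁻), Br⁻ (Z=35, 36 e⁻), I⁻ (Z=53, 54 e⁻). Ti⁴⁺ < Sc³⁺ (isoelectronic, higher Z=22 is smaller); Sc³⁺ < Y³⁺ (same group, 1 shell fewer); Y³⁺ < Sr²⁺ (isoelectronic, higher Z=39 is smaller); Sr²⁺ < Rb⁺ (both 36 e⁻, Z=38>37); Rb⁺ < Br⁻ (both 36 e⁻, Z=37>35); Br⁻ < I⁻ (same group, period 4 vs 5).
Full ascending order: Ti⁴⁺ < Sc³⁺ < Y³⁺ < Sr²⁺ < Rb⁺ < Br⁻ < I⁻. Counting from the smallest, position 2 is Sc³⁺.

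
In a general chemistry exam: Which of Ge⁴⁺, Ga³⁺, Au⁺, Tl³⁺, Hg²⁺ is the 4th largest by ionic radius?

Ga³⁺

Tabulating Z and e⁻: Ge⁴⁺ has 28 e⁻ (Z=32), Ga³⁺ has 28 e⁻ (Z=31), Tl³⁺ has 78 e⁻ (Z=81), Hg²⁺ has 78 e⁻ (Z=80), Au⁺ has 78 e⁻ (Z=79). Ge⁴⁺ < Ga³⁺ (both 28 e⁻, Z=32>31); Ga³⁺ < Tl³⁺ (same group, 2 shells fewer); Tl³⁺ < Hg²⁺ (isoelectronic, higher Z=81 is smaller); Hg²⁺ < Au⁺ (both 78 e⁻, Z=80>79).
So the order is Ge⁴⁺ < Ga³⁺ < Tl³⁺ < Hg²⁺ < Au⁺; the 4th-largest ion is Ga³⁺.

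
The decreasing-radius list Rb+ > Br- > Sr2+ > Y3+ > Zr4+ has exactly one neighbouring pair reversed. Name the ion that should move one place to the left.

Br-

The pair Rb+, Br- is the wrong way round — Rb+ and Br- share 36 electrons; the higher nuclear charge on Rb (Z=37) contracts it more, so Rb+ < Br-. All other adjacent pairs agree with periodic trends, so Br- is the misplaced ion.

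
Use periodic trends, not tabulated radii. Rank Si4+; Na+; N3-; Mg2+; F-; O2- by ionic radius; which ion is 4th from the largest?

Na+

Isoelectronic series (10 e⁻ each). Size is set by nuclear charge: more protons means a smaller ion. Si4+ (Z=14), Mg2+ (Z=12), Na+ (Z=11), F- (Z=9), O2- (Z=8), N3- (Z=7).
So the order is Si4+ < Mg2+ < Na+ < F- < O2- < N3-; the 4th-largest ion is Na+.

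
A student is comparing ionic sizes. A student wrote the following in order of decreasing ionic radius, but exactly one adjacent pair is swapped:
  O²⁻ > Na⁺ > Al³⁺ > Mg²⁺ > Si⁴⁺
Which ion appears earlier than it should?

The pair Al³⁺, Mg²⁺ is the wrong way round — Al³⁺ and Mg²⁺ share 10 electrons; the higher nuclear charge on Al (Z=13) contracts it more, so Al³⁺ < Mg²⁺. All other adjacent pairs agree with periodic trends, so Al³⁺ is the misplaced ion.

Al³⁺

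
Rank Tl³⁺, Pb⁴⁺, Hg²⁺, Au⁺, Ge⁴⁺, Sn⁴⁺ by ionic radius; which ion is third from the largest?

Tl³⁺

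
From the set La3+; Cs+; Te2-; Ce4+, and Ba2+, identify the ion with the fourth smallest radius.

All of these have 54 electrons (isoelectronic). With the same electron cloud, the ion with the most protons pulls it in tightest. Nuclear charges: Ce4+ (Z=58), La3+ (Z=57), Ba2+ (Z=56), Cs+ (Z=55), Te2- (Z=52). Highest Z is smallest.
Full ascending order: Ce4+ < La3+ < Ba2+ < Cs+ < Te2-. Counting from the smallest, position 4 is Cs+.

Cs+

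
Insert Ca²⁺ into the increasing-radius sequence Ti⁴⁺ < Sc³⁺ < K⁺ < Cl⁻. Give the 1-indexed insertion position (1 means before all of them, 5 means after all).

3

All of these have 18 electrons (isoelectronic). With the same electron cloud, the ion with the most protons pulls it in tightest. Nuclear charges: Ti⁴⁺ (Z=22), Sc³⁺ (Z=21), Ca²⁺ (Z=20), K⁺ (Z=19), Cl⁻ (Z=17). Highest Z is smallest.
Merged order: Ti⁴⁺ < Sc³⁺ < Ca²⁺ < K⁺ < Cl⁻ — Ca²⁺ is number 3.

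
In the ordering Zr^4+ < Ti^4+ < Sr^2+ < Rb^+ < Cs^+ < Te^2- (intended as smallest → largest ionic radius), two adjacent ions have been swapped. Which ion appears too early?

Compare adjacent ions: Ti^4+ and Zr^4+ are in one column with the same charge; the lighter period-4 ion has one fewer shell and is smaller — yet in this increasing list Zr^4+ sits before Ti^4+. Nothing else is reversed, so Zr^4+ should move one place to the right.

Zr^4+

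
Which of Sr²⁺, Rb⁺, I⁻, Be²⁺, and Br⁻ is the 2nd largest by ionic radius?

Br⁻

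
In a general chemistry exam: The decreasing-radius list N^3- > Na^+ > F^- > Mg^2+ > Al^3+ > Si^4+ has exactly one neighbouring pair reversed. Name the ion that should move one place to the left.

Scanning neighbour by neighbour, only Na^+/F^- violates a trend: they are isoelectronic (10 e⁻) and Na has more protons than F (11 vs 9), making Na^+ smaller. That makes F^- the one sitting a position late relative to where it belongs.

F^-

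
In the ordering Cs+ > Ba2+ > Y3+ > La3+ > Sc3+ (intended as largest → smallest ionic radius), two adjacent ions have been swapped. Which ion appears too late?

La3+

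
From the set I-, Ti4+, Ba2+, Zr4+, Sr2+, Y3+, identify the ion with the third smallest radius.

Y3+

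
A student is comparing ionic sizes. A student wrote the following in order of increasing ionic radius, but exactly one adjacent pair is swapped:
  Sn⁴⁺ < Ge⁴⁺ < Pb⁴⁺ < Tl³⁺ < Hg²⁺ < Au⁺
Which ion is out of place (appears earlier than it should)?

The pair Sn⁴⁺, Ge⁴⁺ is the wrong way round — both in group 14 with the same charge; Ge⁴⁺ (period 4) has the smaller radius. All other adjacent pairs agree with periodic trends, so Sn⁴⁺ is the misplaced ion.

Sn⁴⁺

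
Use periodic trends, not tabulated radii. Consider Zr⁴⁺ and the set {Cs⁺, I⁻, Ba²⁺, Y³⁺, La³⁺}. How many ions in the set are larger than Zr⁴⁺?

5

Zr⁴⁺ has 36 e⁻ (Z=40), Y³⁺ has 36 e⁻ (Z=39), La³⁺ has 54 e⁻ (Z=57), Ba²⁺ has 54 e⁻ (Z=56), Cs⁺ has 54 e⁻ (Z=55), I⁻ has 54 e⁻ (Z=53). Zr⁴⁺ < Y³⁺ (isoelectronic, higher Z=40 is smaller); Y³⁺ < La³⁺ (same group, period 5 vs 6); La³⁺ < Ba²⁺ (isoelectronic, higher Z=57 is smaller); Ba²⁺ < Cs⁺ (both 54 e⁻, Z=56>55); Cs⁺ < I⁻ (isoelectronic, higher Z=55 is smaller).
Placing each against Zr⁴⁺: smaller — none; larger — Y³⁺, La³⁺, Ba²⁺, Cs⁺, I⁻. Count: 5.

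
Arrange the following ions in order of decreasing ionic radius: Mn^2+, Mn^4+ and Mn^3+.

Same element, different charge: the more highly charged cation has fewer electrons and a greater effective nuclear charge per electron, making Mn^4+ the smallest.

Mn^2+ > Mn^3+ > Mn^4+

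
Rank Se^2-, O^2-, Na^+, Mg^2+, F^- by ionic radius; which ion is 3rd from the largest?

Work out protons and electrons: Mg^2+ has 10 e⁻ (Z=12), Na^+ has 10 e⁻ (Z=11), F^- has 10 e⁻ (Z=9), O^2- has 10 e⁻ (Z=8), Se^2- has 36 e⁻ (Z=34). Mg^2+ < Na^+ (isoelectronic, higher Z=12 is smaller); Na^+ < F^- (both 10 e⁻, Z=11>9); F^- < O^2- (both 10 e⁻, Z=9>8); O^2- < Se^2- (same group, period 2 vs 4).
So the order is Mg^2+ < Na^+ < F^- < O^2- < Se^2-; the 3rd-largest ion is F^-.

F^-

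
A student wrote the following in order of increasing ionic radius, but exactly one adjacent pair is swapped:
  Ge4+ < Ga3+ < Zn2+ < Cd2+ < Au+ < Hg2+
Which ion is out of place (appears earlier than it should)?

Check each adjacent pair. Au+ and Hg2+ are reversed: Hg2+ and Au+ share 78 electrons; the higher nuclear charge on Hg (Z=80) contracts it more, so Hg2+ < Au+. No other neighbouring pair contradicts the periodic trends, so Au+ is the ion listed too early.

Au+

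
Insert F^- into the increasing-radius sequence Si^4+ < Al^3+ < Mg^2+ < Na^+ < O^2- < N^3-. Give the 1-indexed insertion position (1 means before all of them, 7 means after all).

Isoelectronic series (10 e⁻ each). Size is set by nuclear charge: more protons means a smaller ion. Si^4+ (Z=14), Al^3+ (Z=13), Mg^2+ (Z=12), Na^+ (Z=11), F^- (Z=9), O^2- (Z=8), N^3- (Z=7).
With F^- included the full order is Si^4+ < Al^3+ < Mg^2+ < Na^+ < F^- < O^2- < N^3-, so it takes position 5.

5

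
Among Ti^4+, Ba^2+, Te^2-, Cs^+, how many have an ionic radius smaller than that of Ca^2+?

Tabulating Z and e⁻: Ti^4+: 18 e⁻, Z=22, Ca^2+: 18 e⁻, Z=20, Ba^2+: 54 e⁻, Z=56, Cs^+: 54 e⁻, Z=55, Te^2-: 54 e⁻, Z=52. Ti^4+ < Ca^2+ (both 18 e⁻, Z=22>20); Ca^2+ < Ba^2+ (same group, period 4 vs 6); Ba^2+ < Cs^+ (both 54 e⁻, Z=56>55); Cs^+ < Te^2- (both 54 e⁻, Z=55>52).
Ordering all of them (including Ca^2+) by radius gives Ti^4+ < Ca^2+ < Ba^2+ < Cs^+ < Te^2-. So 1 is smaller.

1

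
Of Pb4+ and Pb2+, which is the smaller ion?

Pb4+

Same element, different charge: the more highly charged cation has fewer electrons and a greater effective nuclear charge per electron, making Pb4+ the smallest.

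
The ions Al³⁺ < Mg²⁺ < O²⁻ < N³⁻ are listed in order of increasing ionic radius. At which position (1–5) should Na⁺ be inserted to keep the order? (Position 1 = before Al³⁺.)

3

All of these have 10 electrons (isoelectronic). With the same electron cloud, the ion with the most protons pulls it in tightest. Nuclear charges: Al³⁺ (Z=13), Mg²⁺ (Z=12), Na⁺ (Z=11), O²⁻ (Z=8), N³⁻ (Z=7). Highest Z is smallest.
Merged order: Al³⁺ < Mg²⁺ < Na⁺ < O²⁻ < N³⁻ — Na⁺ is number 3.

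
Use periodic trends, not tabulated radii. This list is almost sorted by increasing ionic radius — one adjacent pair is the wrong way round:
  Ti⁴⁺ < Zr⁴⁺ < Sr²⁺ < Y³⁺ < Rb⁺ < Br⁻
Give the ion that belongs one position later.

Scanning neighbour by neighbour, only Sr²⁺/Y³⁺ violates a trend: both have 36 electrons but Z(Y)=39 > Z(Sr)=38, so Y³⁺ should be the smaller of the two. That makes Sr²⁺ the one sitting a position early relative to where it belongs.

Sr²⁺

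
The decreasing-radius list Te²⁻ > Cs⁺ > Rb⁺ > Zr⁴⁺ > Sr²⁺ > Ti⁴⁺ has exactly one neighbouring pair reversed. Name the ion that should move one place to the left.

Sr²⁺

Compare adjacent ions: both have 36 electrons but Z(Zr)=40 > Z(Sr)=38, so Zr⁴⁺ should be the smaller of the two — yet in this decreasing list Zr⁴⁺ sits before Sr²⁺. Nothing else is reversed, so Sr²⁺ should move one place to the left.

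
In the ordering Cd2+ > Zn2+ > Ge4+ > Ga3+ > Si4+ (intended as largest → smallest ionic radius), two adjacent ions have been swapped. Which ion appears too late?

Ga3+

Check each adjacent pair. Ge4+ and Ga3+ are reversed: both have 28 electrons but Z(Ge)=32 > Z(Ga)=31, so Ge4+ should be the smaller of the two. No other neighbouring pair contradicts the periodic trends, so Ga3+ is the ion listed too late.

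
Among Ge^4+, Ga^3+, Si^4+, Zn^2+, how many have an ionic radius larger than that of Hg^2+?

Tabulating Z and e⁻: Si^4+ has 10 e⁻ (Z=14), Ge^4+ has 28 e⁻ (Z=32), Ga^3+ has 28 e⁻ (Z=31), Zn^2+ has 28 e⁻ (Z=30), Hg^2+ has 78 e⁻ (Z=80). Si^4+ < Ge^4+ (same group, period 3 vs 4); Ge^4+ < Ga^3+ (both 28 e⁻, Z=32>31); Ga^3+ < Zn^2+ (both 28 e⁻, Z=31>30); Zn^2+ < Hg^2+ (same group, 2 shells fewer).
Placing each against Hg^2+: smaller — Si^4+, Ge^4+, Ga^3+, Zn^2+; larger — none. Count: 0.

0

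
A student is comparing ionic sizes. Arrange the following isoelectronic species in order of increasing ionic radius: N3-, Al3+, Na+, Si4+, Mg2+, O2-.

Si4+ < Al3+ < Mg2+ < Na+ < O2- < N3-

Each ion has 10 electrons. The ranking follows nuclear charge in reverse — greater Z gives a smaller radius. Si4+ (Z=14), Al3+ (Z=13), Mg2+ (Z=12), Na+ (Z=11), O2- (Z=8), N3- (Z=7).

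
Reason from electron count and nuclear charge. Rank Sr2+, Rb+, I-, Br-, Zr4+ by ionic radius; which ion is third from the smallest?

Rb+

First list Z and electron count for each: Zr4+: 36 e⁻, Z=40, Sr2+: 36 e⁻, Z=38, Rb+: 36 e⁻, Z=37, Br-: 36 e⁻, Z=35, I-: 54 e⁻, Z=53. Zr4+ < Sr2+ (both 36 e⁻, Z=40>38); Sr2+ < Rb+ (both 36 e⁻, Z=38>37); Rb+ < Br- (isoelectronic, higher Z=37 is smaller); Br- < I- (same group, period 4 vs 5).
Ordering: Zr4+ < Sr2+ < Rb+ < Br- < I-. The third smallest is Rb+.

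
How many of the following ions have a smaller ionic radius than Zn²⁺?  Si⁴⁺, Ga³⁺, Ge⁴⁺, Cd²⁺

3

Tabulating Z and e⁻: Si⁴⁺: 10 e⁻, Z=14, Ge⁴⁺: 28 e⁻, Z=32, Ga³⁺: 28 e⁻, Z=31, Zn²⁺: 28 e⁻, Z=30, Cd²⁺: 46 e⁻, Z=48. Si⁴⁺ < Ge⁴⁺ (same group, period 3 vs 4); Ge⁴⁺ < Ga³⁺ (isoelectronic, higher Z=32 is smaller); Ga³⁺ < Zn²⁺ (both 28 e⁻, Z=31>30); Zn²⁺ < Cd²⁺ (same group, period 4 vs 5).
Placing each against Zn²⁺: smaller — Si⁴⁺, Ge⁴⁺, Ga³⁺; larger — Cd²⁺. Count: 3.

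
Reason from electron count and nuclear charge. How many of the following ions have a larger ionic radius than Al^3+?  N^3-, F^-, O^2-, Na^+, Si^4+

Isoelectronic series (10 e⁻ each). Size is set by nuclear charge: more protons means a smaller ion. Si^4+ (Z=14), Al^3+ (Z=13), Na^+ (Z=11), F^- (Z=9), O^2- (Z=8), N^3- (Z=7).
Overall: Si^4+ < Al^3+ < Na^+ < F^- < O^2- < N^3-. Al^3+ has 1 below it and 4 above. Count: 4.

4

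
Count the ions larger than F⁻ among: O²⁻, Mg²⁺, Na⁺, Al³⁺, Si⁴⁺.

1

All of these have 10 electrons (isoelectronic). With the same electron cloud, the ion with the most protons pulls it in tightest. Nuclear charges: Si⁴⁺ (Z=14), Al³⁺ (Z=13), Mg²⁺ (Z=12), Na⁺ (Z=11), F⁻ (Z=9), O²⁻ (Z=8). Highest Z is smallest.
Relative to F⁻, the ions that are larger are O²⁻. Count: 1.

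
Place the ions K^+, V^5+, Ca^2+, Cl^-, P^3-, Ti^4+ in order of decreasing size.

Isoelectronic series (18 e⁻ each). Size is set by nuclear charge: more protons means a smaller ion. V^5+ (Z=23), Ti^4+ (Z=22), Ca^2+ (Z=20), K^+ (Z=19), Cl^- (Z=17), P^3- (Z=15).

P^3- > Cl^- > K^+ > Ca^2+ > Ti^4+ > V^5+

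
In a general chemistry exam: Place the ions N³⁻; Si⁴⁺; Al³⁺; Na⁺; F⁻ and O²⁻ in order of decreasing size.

These species are isoelectronic with 10 electrons. The only difference is the number of protons: Si⁴⁺ (Z=14), Al³⁺ (Z=13), Na⁺ (Z=11), F⁻ (Z=9), O²⁻ (Z=8), N³⁻ (Z=7). The strongest nuclear pull (Si⁴⁺) gives the smallest ion.

N³⁻ > O²⁻ > F⁻ > Na⁺ > Al³⁺ > Si⁴⁺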